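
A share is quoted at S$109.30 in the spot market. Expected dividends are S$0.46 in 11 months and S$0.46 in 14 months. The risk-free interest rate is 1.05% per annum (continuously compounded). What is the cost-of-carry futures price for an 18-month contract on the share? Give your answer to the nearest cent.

S$110.11

PV(dividends) I = 0.46·e^(−0.0105·11/12) + 0.46·e^(−0.0105·14/12)
I = 0.4556 + 0.4544 = 0.9100
F = (S − I)·e^(rT) = (109.30 − 0.9100) · e^(0.0105·18/12)
= 108.3900 · e^0.015750 = 108.3900 × 1.015875 = S$110.11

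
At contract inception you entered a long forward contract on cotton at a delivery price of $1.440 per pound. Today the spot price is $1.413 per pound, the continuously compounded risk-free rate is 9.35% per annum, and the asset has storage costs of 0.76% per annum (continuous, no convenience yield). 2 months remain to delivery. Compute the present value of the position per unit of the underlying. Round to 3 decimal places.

-$0.003 per pound

Current fair forward for the remaining 2 months: F = S·e^((r + u)·T), (r + u) = 0.0935 + 0.0076 = 0.1011
F = 1.413 · e^(0.1011 × 2/12) = 1.413 × 1.016993 = 1.4370
Value of long forward = (F − K)·e^(−rT) = (1.4370 − 1.440) · e^(−0.0935·2/12)
= -0.0030 × 0.984537 = -0.003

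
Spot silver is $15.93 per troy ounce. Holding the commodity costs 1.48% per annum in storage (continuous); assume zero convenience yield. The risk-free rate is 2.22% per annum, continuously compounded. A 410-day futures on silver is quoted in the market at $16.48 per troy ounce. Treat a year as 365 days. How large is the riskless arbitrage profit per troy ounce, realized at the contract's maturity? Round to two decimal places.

Fair futures: F* = S·e^(carry·T), with carry = (r + u) = 0.0222 + 0.0148 = 0.0370
F* = 15.93 · e^(0.0370 × 410/365) = 15.93 · e^0.041562 = 15.93 × 1.042438 = $16.6060
Market $16.48 < fair $16.6060: forward underpriced → reverse cash-and-carry (short spot, go long the forward).
At maturity, profit = |F_mkt − F*| = |16.48 − 16.6060| = $0.13 per troy ounce

$0.13 per troy ounce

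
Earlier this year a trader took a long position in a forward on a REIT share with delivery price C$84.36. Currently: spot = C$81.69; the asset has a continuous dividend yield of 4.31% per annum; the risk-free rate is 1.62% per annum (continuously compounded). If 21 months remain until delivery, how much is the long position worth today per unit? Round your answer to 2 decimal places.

Current fair forward for the remaining 21 months: F = S·e^((r − q)·T), (r − q) = 0.0162 − 0.0431 = -0.0269
F = 81.69 · e^(-0.0269 × 21/12) = 81.69 × 0.954016 = 77.9336
Value of long forward = (F − K)·e^(−rT) = (77.9336 − 84.36) · e^(−0.0162·21/12)
= -6.4264 × 0.972048 = -6.25

-C$6.25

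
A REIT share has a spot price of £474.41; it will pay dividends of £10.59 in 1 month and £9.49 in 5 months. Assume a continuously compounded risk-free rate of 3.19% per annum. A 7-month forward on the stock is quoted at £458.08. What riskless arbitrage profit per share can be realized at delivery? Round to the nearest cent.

£4.94 per share

PV(dividends) I = 10.59·e^(−0.0319·1/12) + 9.49·e^(−0.0319·5/12) = 19.9266
Fair forward F* = (S − I)·e^(rT) = (474.41 − 19.9266)·e^0.018608 = 454.4834 × 1.018782 = 463.0195
Market £458.08 < fair 463.0195: forward underpriced → reverse cash-and-carry (short the stock, invest proceeds at r, pay the dividends, go long the forward).
Profit at T = |F_mkt − F*| = |458.08 − 463.0195| = £4.94 per share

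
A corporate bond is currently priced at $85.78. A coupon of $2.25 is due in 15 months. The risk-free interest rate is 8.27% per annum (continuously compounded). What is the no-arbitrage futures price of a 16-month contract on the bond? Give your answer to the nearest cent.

PV(coupons) I = 2.25·e^(−0.0827·15/12)
I = 2.0290
F = (S − I)·e^(rT) = (85.78 − 2.0290) · e^(0.0827·16/12)
= 83.7510 · e^0.110267 = 83.7510 × 1.116576 = $93.51

$93.51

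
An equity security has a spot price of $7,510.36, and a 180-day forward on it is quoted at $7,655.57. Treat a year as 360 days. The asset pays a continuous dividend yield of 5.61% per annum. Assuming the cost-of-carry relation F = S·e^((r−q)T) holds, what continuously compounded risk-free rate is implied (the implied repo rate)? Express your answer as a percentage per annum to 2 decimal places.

From F = S·e^((r−q)T): (r − q) = ln(F/S)/T
ln(7655.57/7510.36) = ln(1.019335) = 0.019150
(r − q) = 0.019150 / (180/360) = 0.038300
r = ln(F/S)/T + q = 0.038300 + 0.0561 = 0.094400
r = 9.44%

9.44%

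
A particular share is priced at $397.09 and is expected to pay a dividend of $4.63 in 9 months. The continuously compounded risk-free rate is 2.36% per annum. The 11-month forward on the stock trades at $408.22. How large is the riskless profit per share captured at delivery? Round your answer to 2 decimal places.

PV(dividends) I = 4.63·e^(−0.0236·9/12) = 4.5488
Fair forward F* = (S − I)·e^(rT) = (397.09 − 4.5488)·e^0.021633 = 392.5412 × 1.021869 = 401.1257
Market $408.22 > fair 401.1257: forward overpriced → cash-and-carry (borrow at r, buy the stock and collect the dividends, short the forward).
Profit at T = |F_mkt − F*| = |408.22 − 401.1257| = $7.09 per share

$7.09 per share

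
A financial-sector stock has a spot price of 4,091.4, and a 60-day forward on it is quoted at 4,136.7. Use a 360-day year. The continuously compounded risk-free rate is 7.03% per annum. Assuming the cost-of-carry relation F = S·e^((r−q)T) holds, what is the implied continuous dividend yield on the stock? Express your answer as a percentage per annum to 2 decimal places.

From F = S·e^((r−q)T): (r − q) = ln(F/S)/T
ln(4136.7/4091.4) = ln(1.011072) = 0.011011
(r − q) = 0.011011 / (60/360) = 0.066066
q = r − ln(F/S)/T = 0.0703 − 0.066066 = 0.004234
q = 0.42%

0.42%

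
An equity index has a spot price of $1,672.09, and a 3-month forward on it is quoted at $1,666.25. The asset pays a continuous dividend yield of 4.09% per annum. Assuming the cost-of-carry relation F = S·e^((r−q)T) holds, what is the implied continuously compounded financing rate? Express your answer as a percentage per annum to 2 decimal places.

2.69%

From F = S·e^((r−q)T): (r − q) = ln(F/S)/T
ln(1666.25/1672.09) = ln(0.996507) = -0.003499
(r − q) = -0.003499 / (3/12) = -0.013996
r = ln(F/S)/T + q = -0.013996 + 0.0409 = 0.026904
r = 2.69%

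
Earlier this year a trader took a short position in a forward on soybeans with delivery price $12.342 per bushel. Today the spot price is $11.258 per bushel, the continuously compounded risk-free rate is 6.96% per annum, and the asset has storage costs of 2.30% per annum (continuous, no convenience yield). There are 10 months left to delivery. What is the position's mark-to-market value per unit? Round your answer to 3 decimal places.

Current fair forward for the remaining 10 months: F = S·e^((r + u)·T), (r + u) = 0.0696 + 0.0230 = 0.0926
F = 11.258 · e^(0.0926 × 10/12) = 11.258 × 1.080222 = 12.1611
Value of long forward = (F − K)·e^(−rT) = (12.1611 − 12.342) · e^(−0.0696·10/12)
= -0.1809 × 0.943650 = -0.171
Short position value = −(long value) = $0.171

$0.171 per bushel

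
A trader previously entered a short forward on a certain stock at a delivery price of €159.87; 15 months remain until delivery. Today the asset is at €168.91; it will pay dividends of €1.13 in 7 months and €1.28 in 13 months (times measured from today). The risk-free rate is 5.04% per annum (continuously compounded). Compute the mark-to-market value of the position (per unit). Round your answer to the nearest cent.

PV(remaining dividends) I = 1.13·e^(−0.0504·7/12) + 1.28·e^(−0.0504·13/12) = 2.3092
Current forward F = (S − I)·e^(rT) = (168.91 − 2.3092)·e^(0.0504·15/12) = 166.6008 × 1.065027 = 177.4344
Value (long) = (F − K)·e^(−rT) = (177.4344 − 159.87) × 0.938943 = 16.4920
Short position value = −(long value) = -€16.49

-€16.49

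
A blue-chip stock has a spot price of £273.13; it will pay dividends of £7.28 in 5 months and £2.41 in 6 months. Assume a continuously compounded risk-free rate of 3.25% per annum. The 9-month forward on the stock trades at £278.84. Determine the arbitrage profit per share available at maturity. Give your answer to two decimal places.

PV(dividends) I = 7.28·e^(−0.0325·5/12) + 2.41·e^(−0.0325·6/12) = 9.5532
Fair forward F* = (S − I)·e^(rT) = (273.13 − 9.5532)·e^0.024375 = 263.5768 × 1.024674 = 270.0803
Market £278.84 > fair 270.0803: forward overpriced → cash-and-carry (borrow at r, buy the stock and collect the dividends, short the forward).
Profit at T = |F_mkt − F*| = |278.84 − 270.0803| = £8.76 per share

£8.76 per share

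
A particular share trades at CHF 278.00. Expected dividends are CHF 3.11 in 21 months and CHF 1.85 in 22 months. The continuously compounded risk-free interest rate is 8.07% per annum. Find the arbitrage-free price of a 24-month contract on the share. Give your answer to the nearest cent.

PV(dividends) I = 3.11·e^(−0.0807·21/12) + 1.85·e^(−0.0807·22/12)
I = 2.7004 + 1.5956 = 4.2960
F = (S − I)·e^(rT) = (278.00 − 4.2960) · e^(0.0807·24/12)
= 273.7040 · e^0.161400 = 273.7040 × 1.175155 = CHF 321.64

CHF 321.64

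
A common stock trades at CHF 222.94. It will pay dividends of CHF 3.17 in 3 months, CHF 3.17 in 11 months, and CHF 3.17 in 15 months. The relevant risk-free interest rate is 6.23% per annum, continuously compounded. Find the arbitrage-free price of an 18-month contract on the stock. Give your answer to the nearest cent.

CHF 234.84

PV(dividends) I = 3.17·e^(−0.0623·3/12) + 3.17·e^(−0.0623·11/12) + 3.17·e^(−0.0623·15/12)
I = 3.1210 + 2.9940 + 2.9325 = 9.0475
F = (S − I)·e^(rT) = (222.94 − 9.0475) · e^(0.0623·18/12)
= 213.8925 · e^0.093450 = 213.8925 × 1.097956 = CHF 234.84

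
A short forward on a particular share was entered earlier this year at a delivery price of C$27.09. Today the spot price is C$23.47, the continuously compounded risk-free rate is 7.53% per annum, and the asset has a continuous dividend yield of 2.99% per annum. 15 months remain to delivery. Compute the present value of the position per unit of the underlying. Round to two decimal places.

Current fair forward for the remaining 15 months: F = S·e^((r − q)·T), (r − q) = 0.0753 − 0.0299 = 0.0454
F = 23.47 · e^(0.0454 × 15/12) = 23.47 × 1.058391 = 24.8404
Value of long forward = (F − K)·e^(−rT) = (24.8404 − 27.09) · e^(−0.0753·15/12)
= -2.2496 × 0.910169 = -2.05
Short position value = −(long value) = C$2.05

C$2.05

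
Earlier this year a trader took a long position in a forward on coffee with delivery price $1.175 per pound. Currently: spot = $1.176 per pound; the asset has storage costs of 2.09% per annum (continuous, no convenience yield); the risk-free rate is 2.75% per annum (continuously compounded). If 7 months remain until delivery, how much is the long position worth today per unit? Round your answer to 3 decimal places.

$0.034 per pound

Current fair forward for the remaining 7 months: F = S·e^((r + u)·T), (r + u) = 0.0275 + 0.0209 = 0.0484
F = 1.176 · e^(0.0484 × 7/12) = 1.176 × 1.028636 = 1.2097
Value of long forward = (F − K)·e^(−rT) = (1.2097 − 1.175) · e^(−0.0275·7/12)
= 0.0347 × 0.984086 = 0.034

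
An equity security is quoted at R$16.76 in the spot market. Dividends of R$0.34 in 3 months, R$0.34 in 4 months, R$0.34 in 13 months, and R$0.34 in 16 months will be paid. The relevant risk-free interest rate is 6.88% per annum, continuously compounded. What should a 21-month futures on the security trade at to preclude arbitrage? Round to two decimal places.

R$17.45

PV(dividends) I = 0.34·e^(−0.0688·3/12) + 0.34·e^(−0.0688·4/12) + 0.34·e^(−0.0688·13/12) + 0.34·e^(−0.0688·16/12)
I = 0.3342 + 0.3323 + 0.3156 + 0.3102 = 1.2923
F = (S − I)·e^(rT) = (16.76 − 1.2923) · e^(0.0688·21/12)
= 15.4677 · e^0.120400 = 15.4677 × 1.127948 = R$17.45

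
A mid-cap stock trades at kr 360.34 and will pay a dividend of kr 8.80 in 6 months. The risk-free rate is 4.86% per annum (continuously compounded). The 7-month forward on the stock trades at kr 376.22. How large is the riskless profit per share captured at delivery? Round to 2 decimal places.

kr 14.35 per share

PV(dividends) I = 8.80·e^(−0.0486·6/12) = 8.5887
Fair forward F* = (S − I)·e^(rT) = (360.34 − 8.5887)·e^0.028350 = 351.7513 × 1.028756 = 361.8663
Market kr 376.22 > fair 361.8663: forward overpriced → cash-and-carry (borrow at r, buy the stock and collect the dividends, short the forward).
Profit at T = |F_mkt − F*| = |376.22 − 361.8663| = kr 14.35 per share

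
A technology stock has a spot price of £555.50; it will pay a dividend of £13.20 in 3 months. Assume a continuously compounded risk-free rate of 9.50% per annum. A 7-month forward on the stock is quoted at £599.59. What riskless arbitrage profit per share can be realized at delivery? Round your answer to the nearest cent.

PV(dividends) I = 13.20·e^(−0.0950·3/12) = 12.8902
Fair forward F* = (S − I)·e^(rT) = (555.50 − 12.8902)·e^0.055417 = 542.6098 × 1.056981 = 573.5282
Market £599.59 > fair 573.5282: forward overpriced → cash-and-carry (borrow at r, buy the stock and collect the dividends, short the forward).
Profit at T = |F_mkt − F*| = |599.59 − 573.5282| = £26.06 per share

£26.06 per share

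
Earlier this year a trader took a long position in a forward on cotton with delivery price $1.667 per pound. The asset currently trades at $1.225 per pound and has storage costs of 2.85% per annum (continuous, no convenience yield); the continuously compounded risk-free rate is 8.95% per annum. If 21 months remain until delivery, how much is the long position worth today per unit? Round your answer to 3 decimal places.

-$0.138 per pound

Current fair forward for the remaining 21 months: F = S·e^((r + u)·T), (r + u) = 0.0895 + 0.0285 = 0.1180
F = 1.225 · e^(0.1180 × 21/12) = 1.225 × 1.229368 = 1.5060
Value of long forward = (F − K)·e^(−rT) = (1.5060 − 1.667) · e^(−0.0895·21/12)
= -0.1610 × 0.855025 = -0.138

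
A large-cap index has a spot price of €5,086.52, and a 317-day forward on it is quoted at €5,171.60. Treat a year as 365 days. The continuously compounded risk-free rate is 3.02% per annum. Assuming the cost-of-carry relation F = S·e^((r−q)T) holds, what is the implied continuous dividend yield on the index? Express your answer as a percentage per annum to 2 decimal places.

From F = S·e^((r−q)T): (r − q) = ln(F/S)/T
ln(5171.60/5086.52) = ln(1.016727) = 0.016589
(r − q) = 0.016589 / (317/365) = 0.019101
q = r − ln(F/S)/T = 0.0302 − 0.019101 = 0.011099
q = 1.11%

1.11%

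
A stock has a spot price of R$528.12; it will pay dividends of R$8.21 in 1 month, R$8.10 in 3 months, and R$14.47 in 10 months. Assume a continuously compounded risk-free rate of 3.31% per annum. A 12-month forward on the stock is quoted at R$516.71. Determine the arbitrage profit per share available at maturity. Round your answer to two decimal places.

R$2.13 per share

PV(dividends) I = 8.21·e^(−0.0331·1/12) + 8.10·e^(−0.0331·3/12) + 14.47·e^(−0.0331·10/12) = 30.2970
Fair forward F* = (S − I)·e^(rT) = (528.12 − 30.2970)·e^0.033100 = 497.8230 × 1.033654 = 514.5767
Market R$516.71 > fair 514.5767: forward overpriced → cash-and-carry (borrow at r, buy the stock and collect the dividends, short the forward).
Profit at T = |F_mkt − F*| = |516.71 − 514.5767| = R$2.13 per share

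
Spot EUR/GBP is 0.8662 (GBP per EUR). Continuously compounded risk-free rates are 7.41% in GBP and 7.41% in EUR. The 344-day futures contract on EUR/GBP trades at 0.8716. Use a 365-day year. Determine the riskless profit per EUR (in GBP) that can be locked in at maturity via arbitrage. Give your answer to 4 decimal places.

Fair futures: F* = S·e^(carry·T), with carry = (r_GBP − r_EUR) = 0.0741 − 0.0741 = 0.0000
F* = 0.8662 · e^(0.0000 × 344/365) = 0.8662 · e^0.000000 = 0.8662 × 1.000000 = 0.8662
Market 0.8716 > fair 0.8662: forward overpriced → cash-and-carry (buy spot, short the forward).
At maturity, profit = |F_mkt − F*| = |0.8716 − 0.8662| = 0.0054 per EUR (in GBP)

0.0054 per EUR (in GBP)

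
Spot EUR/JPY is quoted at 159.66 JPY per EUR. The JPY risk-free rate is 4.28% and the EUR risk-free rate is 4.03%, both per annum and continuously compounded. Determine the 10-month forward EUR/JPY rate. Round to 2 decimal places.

159.99

F = S·e^((r_JPY − r_EUR)T) = 159.66 · e^((0.0428 − 0.0403) × 10/12)
= 159.66 · e^0.002083 = 159.66 × 1.002085
F = 159.99 JPY per EUR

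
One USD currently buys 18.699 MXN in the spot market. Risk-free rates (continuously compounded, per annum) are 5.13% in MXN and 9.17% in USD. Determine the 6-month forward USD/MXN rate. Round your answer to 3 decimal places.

F = S·e^((r_MXN − r_USD)T) = 18.699 · e^((0.0513 − 0.0917) × 6/12)
= 18.699 · e^-0.020200 = 18.699 × 0.980003
F = 18.325 MXN per USD

18.325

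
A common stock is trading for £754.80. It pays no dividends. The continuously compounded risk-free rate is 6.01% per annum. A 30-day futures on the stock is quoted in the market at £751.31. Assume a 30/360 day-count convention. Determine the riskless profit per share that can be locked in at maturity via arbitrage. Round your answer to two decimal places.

£7.28 per share

Fair futures: F* = S·e^(carry·T), with carry = r = 0.0601
F* = 754.80 · e^(0.0601 × 30/360) = 754.80 · e^0.005008 = 754.80 × 1.005021 = £758.5899
Market £751.31 < fair £758.5899: forward underpriced → reverse cash-and-carry (short spot, go long the forward).
At maturity, profit = |F_mkt − F*| = |751.31 − 758.5899| = £7.28 per share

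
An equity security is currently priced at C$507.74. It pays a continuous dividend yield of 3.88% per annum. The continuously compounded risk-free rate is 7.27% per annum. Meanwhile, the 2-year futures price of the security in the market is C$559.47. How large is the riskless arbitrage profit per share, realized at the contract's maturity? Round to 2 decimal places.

Fair futures: F* = S·e^(carry·T), with carry = (r − q) = 0.0727 − 0.0388 = 0.0339
F* = 507.74 · e^(0.0339 × 2) = 507.74 · e^0.067800 = 507.74 × 1.070151 = C$543.3585
Market C$559.47 > fair C$543.3585: forward overpriced → cash-and-carry (buy spot, short the forward).
At maturity, profit = |F_mkt − F*| = |559.47 − 543.3585| = C$16.11 per share

C$16.11 per share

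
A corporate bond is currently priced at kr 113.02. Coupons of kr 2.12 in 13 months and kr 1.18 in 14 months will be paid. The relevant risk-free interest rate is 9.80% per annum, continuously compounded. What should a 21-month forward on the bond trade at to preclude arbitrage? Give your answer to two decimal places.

kr 130.65

PV(coupons) I = 2.12·e^(−0.0980·13/12) + 1.18·e^(−0.0980·14/12)
I = 1.9065 + 1.0525 = 2.9590
F = (S − I)·e^(rT) = (113.02 − 2.9590) · e^(0.0980·21/12)
= 110.0610 · e^0.171500 = 110.0610 × 1.187084 = kr 130.65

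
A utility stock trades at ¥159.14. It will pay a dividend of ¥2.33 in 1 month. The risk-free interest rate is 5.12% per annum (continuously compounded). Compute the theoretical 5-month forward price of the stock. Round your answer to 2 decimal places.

PV(dividends) I = 2.33·e^(−0.0512·1/12)
I = 2.3201
F = (S − I)·e^(rT) = (159.14 − 2.3201) · e^(0.0512·5/12)
= 156.8199 · e^0.021333 = 156.8199 × 1.021562 = ¥160.20

¥160.20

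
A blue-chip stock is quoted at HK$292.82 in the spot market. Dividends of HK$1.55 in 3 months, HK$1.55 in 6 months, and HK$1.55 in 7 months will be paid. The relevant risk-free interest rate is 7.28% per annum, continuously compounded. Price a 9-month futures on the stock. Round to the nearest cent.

PV(dividends) I = 1.55·e^(−0.0728·3/12) + 1.55·e^(−0.0728·6/12) + 1.55·e^(−0.0728·7/12)
I = 1.5220 + 1.4946 + 1.4856 = 4.5022
F = (S − I)·e^(rT) = (292.82 − 4.5022) · e^(0.0728·9/12)
= 288.3178 · e^0.054600 = 288.3178 × 1.056118 = HK$304.50

HK$304.50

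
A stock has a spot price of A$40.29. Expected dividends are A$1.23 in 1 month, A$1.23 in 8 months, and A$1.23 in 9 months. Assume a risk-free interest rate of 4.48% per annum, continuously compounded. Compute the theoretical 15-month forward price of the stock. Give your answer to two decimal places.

A$38.79

PV(dividends) I = 1.23·e^(−0.0448·1/12) + 1.23·e^(−0.0448·8/12) + 1.23·e^(−0.0448·9/12)
I = 1.2254 + 1.1938 + 1.1894 = 3.6086
F = (S − I)·e^(rT) = (40.29 − 3.6086) · e^(0.0448·15/12)
= 36.6814 · e^0.056000 = 36.6814 × 1.057598 = A$38.79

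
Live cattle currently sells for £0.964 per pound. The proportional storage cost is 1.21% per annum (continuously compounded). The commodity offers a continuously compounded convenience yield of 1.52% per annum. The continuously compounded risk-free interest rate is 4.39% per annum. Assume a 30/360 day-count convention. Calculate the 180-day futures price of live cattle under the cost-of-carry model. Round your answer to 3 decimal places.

£0.984 per pound

Net carry = r + u − y = 0.0439 + 0.0121 − 0.0152 = 0.0408
F = S·e^((r+u−y)T) = 0.964 · e^(0.0408 × 180/360) = 0.964 · e^0.020400
= 0.964 × 1.020610 = £0.984 per pound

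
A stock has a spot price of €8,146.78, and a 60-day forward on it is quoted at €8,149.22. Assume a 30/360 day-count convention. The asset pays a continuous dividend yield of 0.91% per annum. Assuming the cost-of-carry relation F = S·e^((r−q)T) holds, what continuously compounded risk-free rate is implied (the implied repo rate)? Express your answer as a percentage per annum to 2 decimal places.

From F = S·e^((r−q)T): (r − q) = ln(F/S)/T
ln(8149.22/8146.78) = ln(1.000300) = 0.000300
(r − q) = 0.000300 / (60/360) = 0.001800
r = ln(F/S)/T + q = 0.001800 + 0.0091 = 0.010900
r = 1.09%

1.09%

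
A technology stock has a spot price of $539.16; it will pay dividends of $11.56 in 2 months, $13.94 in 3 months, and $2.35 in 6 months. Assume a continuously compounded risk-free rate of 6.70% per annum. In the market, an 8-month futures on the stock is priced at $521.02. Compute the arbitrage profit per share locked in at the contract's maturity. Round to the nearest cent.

$14.10 per share

PV(dividends) I = 11.56·e^(−0.0670·2/12) + 13.94·e^(−0.0670·3/12) + 2.35·e^(−0.0670·6/12) = 27.4127
Fair futures F* = (S − I)·e^(rT) = (539.16 − 27.4127)·e^0.044667 = 511.7473 × 1.045680 = 535.1239
Market $521.02 < fair 535.1239: forward underpriced → reverse cash-and-carry (short the stock, invest proceeds at r, pay the dividends, go long the forward).
Profit at T = |F_mkt − F*| = |521.02 − 535.1239| = $14.10 per share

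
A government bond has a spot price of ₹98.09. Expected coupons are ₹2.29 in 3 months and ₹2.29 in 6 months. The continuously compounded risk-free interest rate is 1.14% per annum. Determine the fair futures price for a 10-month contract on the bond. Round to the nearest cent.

₹94.42

PV(coupons) I = 2.29·e^(−0.0114·3/12) + 2.29·e^(−0.0114·6/12)
I = 2.2835 + 2.2770 = 4.5605
F = (S − I)·e^(rT) = (98.09 − 4.5605) · e^(0.0114·10/12)
= 93.5295 · e^0.009500 = 93.5295 × 1.009545 = ₹94.42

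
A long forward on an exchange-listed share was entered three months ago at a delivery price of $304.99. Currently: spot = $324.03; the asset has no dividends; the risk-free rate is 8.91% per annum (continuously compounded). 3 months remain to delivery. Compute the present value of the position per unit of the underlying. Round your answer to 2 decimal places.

Current fair forward for the remaining 3 months: F = S·e^(r·T), r = 0.0891
F = 324.03 · e^(0.0891 × 3/12) = 324.03 × 1.022525 = 331.3288
Value of long forward = (F − K)·e^(−rT) = (331.3288 − 304.99) · e^(−0.0891·3/12)
= 26.3388 × 0.977971 = 25.76

$25.76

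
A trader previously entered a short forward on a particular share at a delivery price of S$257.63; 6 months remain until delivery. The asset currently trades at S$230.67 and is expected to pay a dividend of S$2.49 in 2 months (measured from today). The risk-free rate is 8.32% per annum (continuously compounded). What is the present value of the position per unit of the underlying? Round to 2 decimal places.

S$18.92

PV(remaining dividends) I = 2.49·e^(−0.0832·2/12) = 2.4557
Current forward F = (S − I)·e^(rT) = (230.67 − 2.4557)·e^(0.0832·6/12) = 228.2143 × 1.042477 = 237.9082
Value (long) = (F − K)·e^(−rT) = (237.9082 − 257.63) × 0.959253 = -18.9182
Short position value = −(long value) = S$18.92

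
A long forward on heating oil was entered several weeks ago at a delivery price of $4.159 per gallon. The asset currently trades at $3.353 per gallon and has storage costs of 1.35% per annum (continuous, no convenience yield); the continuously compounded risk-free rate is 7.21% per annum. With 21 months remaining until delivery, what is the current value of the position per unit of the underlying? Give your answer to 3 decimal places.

Current fair forward for the remaining 21 months: F = S·e^((r + u)·T), (r + u) = 0.0721 + 0.0135 = 0.0856
F = 3.353 · e^(0.0856 × 21/12) = 3.353 × 1.161602 = 3.8949
Value of long forward = (F − K)·e^(−rT) = (3.8949 − 4.159) · e^(−0.0721·21/12)
= -0.2641 × 0.881461 = -0.233

-$0.233 per gallon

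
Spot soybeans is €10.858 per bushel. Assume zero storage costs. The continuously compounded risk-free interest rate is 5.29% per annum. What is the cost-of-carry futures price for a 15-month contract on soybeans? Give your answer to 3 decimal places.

€11.600 per bushel

F = S·e^(rT) = 10.858 · e^(0.0529 × 15/12) = 10.858 · e^0.066125
= 10.858 × 1.068360 = €11.600 per bushel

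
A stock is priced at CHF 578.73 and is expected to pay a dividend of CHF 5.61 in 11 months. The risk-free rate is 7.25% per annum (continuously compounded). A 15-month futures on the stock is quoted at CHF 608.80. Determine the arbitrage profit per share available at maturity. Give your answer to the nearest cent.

PV(dividends) I = 5.61·e^(−0.0725·11/12) = 5.2493
Fair futures F* = (S − I)·e^(rT) = (578.73 − 5.2493)·e^0.090625 = 573.4807 × 1.094858 = 627.8799
Market CHF 608.80 < fair 627.8799: forward underpriced → reverse cash-and-carry (short the stock, invest proceeds at r, pay the dividends, go long the forward).
Profit at T = |F_mkt − F*| = |608.80 − 627.8799| = CHF 19.08 per share

CHF 19.08 per share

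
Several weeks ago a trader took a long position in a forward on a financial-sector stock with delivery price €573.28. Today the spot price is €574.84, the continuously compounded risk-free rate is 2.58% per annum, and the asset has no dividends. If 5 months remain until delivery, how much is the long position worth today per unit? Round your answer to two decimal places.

€7.69

Current fair forward for the remaining 5 months: F = S·e^(r·T), r = 0.0258
F = 574.84 · e^(0.0258 × 5/12) = 574.84 × 1.010808 = 581.0529
Value of long forward = (F − K)·e^(−rT) = (581.0529 − 573.28) · e^(−0.0258·5/12)
= 7.7729 × 0.989308 = 7.69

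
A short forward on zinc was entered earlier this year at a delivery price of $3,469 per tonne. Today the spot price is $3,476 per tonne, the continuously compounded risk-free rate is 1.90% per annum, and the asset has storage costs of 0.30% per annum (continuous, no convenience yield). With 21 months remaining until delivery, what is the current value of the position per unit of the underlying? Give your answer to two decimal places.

-$138.74 per tonne

Current fair forward for the remaining 21 months: F = S·e^((r + u)·T), (r + u) = 0.0190 + 0.0030 = 0.0220
F = 3476 · e^(0.0220 × 21/12) = 3476 × 1.03925073 = 3612.4355
Value of long forward = (F − K)·e^(−rT) = (3612.4355 − 3469) · e^(−0.0190·21/12)
= 143.4355 × 0.96729671 = 138.74
Short position value = −(long value) = -$138.74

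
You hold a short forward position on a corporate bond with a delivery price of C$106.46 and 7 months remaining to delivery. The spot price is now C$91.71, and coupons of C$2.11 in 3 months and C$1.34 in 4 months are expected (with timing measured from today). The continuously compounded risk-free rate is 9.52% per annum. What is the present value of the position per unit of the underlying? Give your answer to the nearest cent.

C$12.36

PV(remaining coupons) I = 2.11·e^(−0.0952·3/12) + 1.34·e^(−0.0952·4/12) = 3.3585
Current forward F = (S − I)·e^(rT) = (91.71 − 3.3585)·e^(0.0952·7/12) = 88.3515 × 1.057104 = 93.3967
Value (long) = (F − K)·e^(−rT) = (93.3967 − 106.46) × 0.945980 = -12.3576
Short position value = −(long value) = C$12.36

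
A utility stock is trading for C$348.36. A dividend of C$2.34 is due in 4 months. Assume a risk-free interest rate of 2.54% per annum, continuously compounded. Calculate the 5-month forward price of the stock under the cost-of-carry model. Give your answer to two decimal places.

PV(dividends) I = 2.34·e^(−0.0254·4/12)
I = 2.3203
F = (S − I)·e^(rT) = (348.36 − 2.3203) · e^(0.0254·5/12)
= 346.0397 · e^0.010583 = 346.0397 × 1.010639 = C$349.72

C$349.72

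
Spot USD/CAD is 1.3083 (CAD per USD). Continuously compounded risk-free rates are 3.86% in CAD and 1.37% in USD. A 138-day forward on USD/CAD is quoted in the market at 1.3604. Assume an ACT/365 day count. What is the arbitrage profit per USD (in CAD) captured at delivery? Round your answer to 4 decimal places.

Fair forward: F* = S·e^(carry·T), with carry = (r_CAD − r_USD) = 0.0386 − 0.0137 = 0.0249
F* = 1.3083 · e^(0.0249 × 138/365) = 1.3083 · e^0.009414 = 1.3083 × 1.009458 = 1.3207
Market 1.3604 > fair 1.3207: forward overpriced → cash-and-carry (buy spot, short the forward).
At maturity, profit = |F_mkt − F*| = |1.3604 − 1.3207| = 0.0397 per USD (in CAD)

0.0397 per USD (in CAD)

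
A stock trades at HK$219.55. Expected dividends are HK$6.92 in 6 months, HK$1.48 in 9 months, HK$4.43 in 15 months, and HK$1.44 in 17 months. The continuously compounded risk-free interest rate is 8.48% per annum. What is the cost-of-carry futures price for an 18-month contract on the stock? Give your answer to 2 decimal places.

PV(dividends) I = 6.92·e^(−0.0848·6/12) + 1.48·e^(−0.0848·9/12) + 4.43·e^(−0.0848·15/12) + 1.44·e^(−0.0848·17/12)
I = 6.6327 + 1.3888 + 3.9845 + 1.2770 = 13.2830
F = (S − I)·e^(rT) = (219.55 − 13.2830) · e^(0.0848·18/12)
= 206.2670 · e^0.127200 = 206.2670 × 1.135644 = HK$234.25

HK$234.25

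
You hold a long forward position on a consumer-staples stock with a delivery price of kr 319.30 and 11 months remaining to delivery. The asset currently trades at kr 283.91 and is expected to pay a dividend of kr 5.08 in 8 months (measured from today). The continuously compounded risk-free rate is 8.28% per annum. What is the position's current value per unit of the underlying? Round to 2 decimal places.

-kr 16.86

PV(remaining dividends) I = 5.08·e^(−0.0828·8/12) = 4.8072
Current forward F = (S − I)·e^(rT) = (283.91 − 4.8072)·e^(0.0828·11/12) = 279.1028 × 1.078855 = 301.1115
Value (long) = (F − K)·e^(−rT) = (301.1115 − 319.30) × 0.926909 = -16.8591
Value = -kr 16.86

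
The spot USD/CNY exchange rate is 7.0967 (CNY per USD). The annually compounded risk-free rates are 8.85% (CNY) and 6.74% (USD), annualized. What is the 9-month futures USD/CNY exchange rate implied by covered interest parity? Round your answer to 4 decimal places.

By covered interest parity, F = S · (1+r_CNY)^T / (1+r_USD)^T
= 7.0967 × 1.065667 / 1.050136 = 7.0967 × 1.014790
F = 7.2017 CNY per USD

7.2017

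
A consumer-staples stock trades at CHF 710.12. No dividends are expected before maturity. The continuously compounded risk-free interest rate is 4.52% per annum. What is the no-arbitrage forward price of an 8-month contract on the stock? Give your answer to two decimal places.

CHF 731.84

F = S·e^(rT) = 710.12 · e^(0.0452 × 8/12)
= 710.12 · e^0.030133 = 710.12 × 1.030592
F = CHF 731.84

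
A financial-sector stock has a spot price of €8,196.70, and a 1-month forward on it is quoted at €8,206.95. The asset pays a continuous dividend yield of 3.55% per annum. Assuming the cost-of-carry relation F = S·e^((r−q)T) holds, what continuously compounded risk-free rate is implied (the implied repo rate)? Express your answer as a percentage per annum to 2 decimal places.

From F = S·e^((r−q)T): (r − q) = ln(F/S)/T
ln(8206.95/8196.70) = ln(1.001251) = 0.001250
(r − q) = 0.001250 / (1/12) = 0.015000
r = ln(F/S)/T + q = 0.015000 + 0.0355 = 0.050500
r = 5.05%

5.05%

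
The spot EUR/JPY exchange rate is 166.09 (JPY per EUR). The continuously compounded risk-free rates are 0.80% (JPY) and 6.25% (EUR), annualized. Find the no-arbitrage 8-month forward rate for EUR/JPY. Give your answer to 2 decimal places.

F = S·e^((r_JPY − r_EUR)T) = 166.09 · e^((0.0080 − 0.0625) × 8/12)
= 166.09 · e^-0.036333 = 166.09 × 0.964319
F = 160.16 JPY per EUR

160.16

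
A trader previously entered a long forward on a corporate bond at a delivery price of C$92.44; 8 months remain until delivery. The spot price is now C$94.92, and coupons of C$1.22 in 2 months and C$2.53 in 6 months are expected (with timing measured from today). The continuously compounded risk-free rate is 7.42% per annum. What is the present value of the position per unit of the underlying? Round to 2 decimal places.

C$3.30

PV(remaining coupons) I = 1.22·e^(−0.0742·2/12) + 2.53·e^(−0.0742·6/12) = 3.6429
Current forward F = (S − I)·e^(rT) = (94.92 − 3.6429)·e^(0.0742·8/12) = 91.2771 × 1.050711 = 95.9059
Value (long) = (F − K)·e^(−rT) = (95.9059 − 92.44) × 0.951737 = 3.2986
Value = C$3.30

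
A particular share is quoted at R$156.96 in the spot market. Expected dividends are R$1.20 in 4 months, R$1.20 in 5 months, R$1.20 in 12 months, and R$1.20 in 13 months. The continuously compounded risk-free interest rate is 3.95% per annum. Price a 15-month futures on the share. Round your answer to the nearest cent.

R$160.00

PV(dividends) I = 1.20·e^(−0.0395·4/12) + 1.20·e^(−0.0395·5/12) + 1.20·e^(−0.0395·12/12) + 1.20·e^(−0.0395·13/12)
I = 1.1843 + 1.1804 + 1.1535 + 1.1497 = 4.6679
F = (S − I)·e^(rT) = (156.96 − 4.6679) · e^(0.0395·15/12)
= 152.2921 · e^0.049375 = 152.2921 × 1.050614 = R$160.00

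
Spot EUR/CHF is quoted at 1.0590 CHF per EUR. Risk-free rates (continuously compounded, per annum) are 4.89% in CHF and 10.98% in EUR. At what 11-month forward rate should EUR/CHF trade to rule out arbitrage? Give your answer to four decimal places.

F = S·e^((r_CHF − r_EUR)T) = 1.0590 · e^((0.0489 − 0.1098) × 11/12)
= 1.0590 · e^-0.055825 = 1.0590 × 0.945705
F = 1.0015 CHF per EUR

1.0015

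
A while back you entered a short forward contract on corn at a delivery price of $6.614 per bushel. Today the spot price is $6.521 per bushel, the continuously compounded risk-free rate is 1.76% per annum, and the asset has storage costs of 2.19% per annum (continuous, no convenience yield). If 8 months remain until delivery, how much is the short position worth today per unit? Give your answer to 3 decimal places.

-$0.080 per bushel

Current fair forward for the remaining 8 months: F = S·e^((r + u)·T), (r + u) = 0.0176 + 0.0219 = 0.0395
F = 6.521 · e^(0.0395 × 8/12) = 6.521 × 1.026683 = 6.6950
Value of long forward = (F − K)·e^(−rT) = (6.6950 − 6.614) · e^(−0.0176·8/12)
= 0.0810 × 0.988335 = 0.080
Short position value = −(long value) = -$0.080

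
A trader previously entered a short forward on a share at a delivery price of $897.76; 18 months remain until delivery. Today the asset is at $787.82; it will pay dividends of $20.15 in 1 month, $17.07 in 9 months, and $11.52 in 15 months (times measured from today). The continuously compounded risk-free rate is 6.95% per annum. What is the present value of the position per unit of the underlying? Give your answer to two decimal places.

PV(remaining dividends) I = 20.15·e^(−0.0695·1/12) + 17.07·e^(−0.0695·9/12) + 11.52·e^(−0.0695·15/12) = 46.7981
Current forward F = (S − I)·e^(rT) = (787.82 − 46.7981)·e^(0.0695·18/12) = 741.0219 × 1.109878 = 822.4439
Value (long) = (F − K)·e^(−rT) = (822.4439 − 897.76) × 0.901000 = -67.8598
Short position value = −(long value) = $67.86

$67.86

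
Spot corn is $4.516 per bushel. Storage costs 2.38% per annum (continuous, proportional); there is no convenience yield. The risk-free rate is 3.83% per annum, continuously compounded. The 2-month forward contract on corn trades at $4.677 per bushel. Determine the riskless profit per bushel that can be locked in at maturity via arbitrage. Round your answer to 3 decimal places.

Fair forward: F* = S·e^(carry·T), with carry = (r + u) = 0.0383 + 0.0238 = 0.0621
F* = 4.516 · e^(0.0621 × 2/12) = 4.516 · e^0.010350 = 4.516 × 1.010404 = $4.5630
Market $4.677 > fair $4.5630: forward overpriced → cash-and-carry (buy spot, short the forward).
At maturity, profit = |F_mkt − F*| = |4.677 − 4.5630| = $0.114 per bushel

$0.114 per bushel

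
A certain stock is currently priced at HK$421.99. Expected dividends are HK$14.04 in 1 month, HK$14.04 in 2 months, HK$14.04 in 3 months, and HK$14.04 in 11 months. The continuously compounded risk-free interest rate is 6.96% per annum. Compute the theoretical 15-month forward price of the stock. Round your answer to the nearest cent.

HK$400.56

PV(dividends) I = 14.04·e^(−0.0696·1/12) + 14.04·e^(−0.0696·2/12) + 14.04·e^(−0.0696·3/12) + 14.04·e^(−0.0696·11/12)
I = 13.9588 + 13.8781 + 13.7978 + 13.1722 = 54.8069
F = (S − I)·e^(rT) = (421.99 − 54.8069) · e^(0.0696·15/12)
= 367.1831 · e^0.087000 = 367.1831 × 1.090897 = HK$400.56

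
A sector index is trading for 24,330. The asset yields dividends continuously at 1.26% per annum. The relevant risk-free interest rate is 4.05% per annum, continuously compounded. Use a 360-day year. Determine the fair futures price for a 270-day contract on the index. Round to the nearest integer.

F = S·e^((r − q)T) = 24330 · e^((0.0405 − 0.0126) × 270/360)
= 24330 · e^0.020925 = 24330 × 1.021145
F = 24,844

24,844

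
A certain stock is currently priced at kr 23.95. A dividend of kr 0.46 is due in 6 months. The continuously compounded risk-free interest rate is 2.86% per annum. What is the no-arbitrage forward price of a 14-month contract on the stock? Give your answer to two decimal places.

kr 24.29

PV(dividends) I = 0.46·e^(−0.0286·6/12)
I = 0.4535
F = (S − I)·e^(rT) = (23.95 − 0.4535) · e^(0.0286·14/12)
= 23.4965 · e^0.033367 = 23.4965 × 1.033930 = kr 24.29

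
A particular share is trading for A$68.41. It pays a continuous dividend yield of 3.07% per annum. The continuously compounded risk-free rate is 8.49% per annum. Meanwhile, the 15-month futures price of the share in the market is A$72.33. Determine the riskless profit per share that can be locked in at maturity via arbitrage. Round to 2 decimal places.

Fair futures: F* = S·e^(carry·T), with carry = (r − q) = 0.0849 − 0.0307 = 0.0542
F* = 68.41 · e^(0.0542 × 15/12) = 68.41 · e^0.067750 = 68.41 × 1.070098 = A$73.2054
Market A$72.33 < fair A$73.2054: forward underpriced → reverse cash-and-carry (short spot, go long the forward).
At maturity, profit = |F_mkt − F*| = |72.33 − 73.2054| = A$0.88 per share

A$0.88 per share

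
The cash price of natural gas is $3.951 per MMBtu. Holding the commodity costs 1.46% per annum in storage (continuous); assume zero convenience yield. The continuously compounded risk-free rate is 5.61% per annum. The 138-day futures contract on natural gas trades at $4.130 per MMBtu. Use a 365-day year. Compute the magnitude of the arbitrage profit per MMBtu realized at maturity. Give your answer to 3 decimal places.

Fair futures: F* = S·e^(carry·T), with carry = (r + u) = 0.0561 + 0.0146 = 0.0707
F* = 3.951 · e^(0.0707 × 138/365) = 3.951 · e^0.026730 = 3.951 × 1.027090 = $4.0580
Market $4.130 > fair $4.0580: forward overpriced → cash-and-carry (buy spot, short the forward).
At maturity, profit = |F_mkt − F*| = |4.130 − 4.0580| = $0.072 per MMBtu

$0.072 per MMBtu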